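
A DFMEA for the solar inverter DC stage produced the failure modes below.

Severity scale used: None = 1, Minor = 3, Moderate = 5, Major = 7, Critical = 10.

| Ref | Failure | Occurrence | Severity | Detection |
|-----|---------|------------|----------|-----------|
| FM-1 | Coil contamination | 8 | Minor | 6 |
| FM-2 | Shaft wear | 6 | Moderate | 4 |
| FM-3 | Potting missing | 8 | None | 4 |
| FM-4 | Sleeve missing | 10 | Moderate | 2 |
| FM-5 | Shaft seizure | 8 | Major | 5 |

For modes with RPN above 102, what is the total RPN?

RPN = Severity × Occurrence × Detection:
  FM-1: 3 × 8 × 6 = 144
  FM-2: 5 × 6 × 4 = 120
  FM-3: 1 × 8 × 4 = 32
  FM-4: 5 × 10 × 2 = 100
  FM-5: 7 × 8 × 5 = 280
RPN > 102: FM-1 (144), FM-2 (120), FM-5 (280).
Sum: 144 + 120 + 280 = 544.

544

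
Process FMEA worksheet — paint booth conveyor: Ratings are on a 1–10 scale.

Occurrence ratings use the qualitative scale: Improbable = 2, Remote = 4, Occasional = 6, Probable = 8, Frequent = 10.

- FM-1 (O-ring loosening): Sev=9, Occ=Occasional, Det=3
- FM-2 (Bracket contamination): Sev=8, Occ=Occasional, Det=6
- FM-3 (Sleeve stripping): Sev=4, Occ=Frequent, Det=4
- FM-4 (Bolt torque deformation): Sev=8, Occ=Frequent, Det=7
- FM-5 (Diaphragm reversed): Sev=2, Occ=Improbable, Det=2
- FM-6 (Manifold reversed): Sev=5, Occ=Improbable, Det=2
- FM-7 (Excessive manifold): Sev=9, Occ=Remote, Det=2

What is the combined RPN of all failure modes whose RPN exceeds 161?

RPN = Severity × Occurrence × Detection:
  FM-1: 9 × 6 × 3 = 162
  FM-2: 8 × 6 × 6 = 288
  FM-3: 4 × 10 × 4 = 160
  FM-4: 8 × 10 × 7 = 560
  FM-5: 2 × 2 × 2 = 8
  FM-6: 5 × 2 × 2 = 20
  FM-7: 9 × 4 × 2 = 72
RPN > 161: FM-1 (162), FM-2 (288), FM-4 (560).
Sum: 162 + 288 + 560 = 1010.

1010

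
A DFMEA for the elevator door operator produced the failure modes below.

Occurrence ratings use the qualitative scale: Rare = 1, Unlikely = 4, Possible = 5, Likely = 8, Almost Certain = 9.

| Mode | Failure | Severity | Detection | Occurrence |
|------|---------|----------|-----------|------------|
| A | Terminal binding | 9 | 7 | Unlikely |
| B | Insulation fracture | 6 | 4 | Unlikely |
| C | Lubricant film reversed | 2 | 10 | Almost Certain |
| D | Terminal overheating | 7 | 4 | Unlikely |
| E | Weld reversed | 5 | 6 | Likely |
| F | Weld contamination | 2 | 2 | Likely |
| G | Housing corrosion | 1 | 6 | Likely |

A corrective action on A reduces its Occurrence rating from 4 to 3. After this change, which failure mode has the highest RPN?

RPN = Severity × Occurrence × Detection:
  A: 9 × 4 × 7 = 252
  B: 6 × 4 × 4 = 96
  C: 2 × 9 × 10 = 180
  D: 7 × 4 × 4 = 112
  E: 5 × 8 × 6 = 240
  F: 2 × 8 × 2 = 32
  G: 1 × 8 × 6 = 48
After action: A → 9 × 3 × 7 = 189.
Revised RPNs: E=240, A=189, C=180, D=112, B=96, G=48, F=32.
Highest is now E (240).

E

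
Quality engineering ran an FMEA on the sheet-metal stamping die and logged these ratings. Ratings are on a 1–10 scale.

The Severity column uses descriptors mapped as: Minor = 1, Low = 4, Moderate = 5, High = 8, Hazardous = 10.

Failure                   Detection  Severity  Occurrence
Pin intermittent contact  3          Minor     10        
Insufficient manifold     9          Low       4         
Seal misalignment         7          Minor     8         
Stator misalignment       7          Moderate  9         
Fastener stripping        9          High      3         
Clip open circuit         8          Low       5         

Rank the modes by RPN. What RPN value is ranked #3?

RPN = Severity × Occurrence × Detection:
  Pin intermittent contact: 1 × 10 × 3 = 30
  Insufficient manifold: 4 × 4 × 9 = 144
  Seal misalignment: 1 × 8 × 7 = 56
  Stator misalignment: 5 × 9 × 7 = 315
  Fastener stripping: 8 × 3 × 9 = 216
  Clip open circuit: 4 × 5 × 8 = 160
Sorted descending: 315, 216, 160, 144, 56, 30.
The third-highest RPN is 160 (Clip open circuit).

160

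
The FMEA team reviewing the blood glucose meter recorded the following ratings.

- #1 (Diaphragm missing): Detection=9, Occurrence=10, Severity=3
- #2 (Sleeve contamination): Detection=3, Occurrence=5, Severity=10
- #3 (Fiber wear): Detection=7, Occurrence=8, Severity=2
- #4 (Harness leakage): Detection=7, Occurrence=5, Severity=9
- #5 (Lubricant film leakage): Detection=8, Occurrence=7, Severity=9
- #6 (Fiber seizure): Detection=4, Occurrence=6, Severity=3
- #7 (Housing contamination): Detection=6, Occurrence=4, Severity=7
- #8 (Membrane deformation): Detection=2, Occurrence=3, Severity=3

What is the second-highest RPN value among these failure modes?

RPN = Severity × Occurrence × Detection:
  #1: 3 × 10 × 9 = 270
  #2: 10 × 5 × 3 = 150
  #3: 2 × 8 × 7 = 112
  #4: 9 × 5 × 7 = 315
  #5: 9 × 7 × 8 = 504
  #6: 3 × 6 × 4 = 72
  #7: 7 × 4 × 6 = 168
  #8: 3 × 3 × 2 = 18
Sorted descending: 504, 315, 270, 168, 150, 112, 72, 18.
The second-highest RPN is 315 (#4).

315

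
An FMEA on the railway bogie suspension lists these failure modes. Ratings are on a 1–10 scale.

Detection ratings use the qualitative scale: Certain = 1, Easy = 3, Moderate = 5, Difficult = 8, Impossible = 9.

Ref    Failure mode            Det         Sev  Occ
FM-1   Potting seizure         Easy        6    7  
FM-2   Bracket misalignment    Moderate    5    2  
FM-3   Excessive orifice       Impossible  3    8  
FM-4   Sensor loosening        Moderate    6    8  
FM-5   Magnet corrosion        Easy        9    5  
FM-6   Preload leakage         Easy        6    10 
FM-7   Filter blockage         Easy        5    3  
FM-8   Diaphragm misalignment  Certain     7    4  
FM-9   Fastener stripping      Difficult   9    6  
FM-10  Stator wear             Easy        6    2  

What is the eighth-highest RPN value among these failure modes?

RPN = Severity × Occurrence × Detection:
  FM-1: 6 × 7 × 3 = 126
  FM-2: 5 × 2 × 5 = 50
  FM-3: 3 × 8 × 9 = 216
  FM-4: 6 × 8 × 5 = 240
  FM-5: 9 × 5 × 3 = 135
  FM-6: 6 × 10 × 3 = 180
  FM-7: 5 × 3 × 3 = 45
  FM-8: 7 × 4 × 1 = 28
  FM-9: 9 × 6 × 8 = 432
  FM-10: 6 × 2 × 3 = 36
Sorted descending: 432, 240, 216, 180, 135, 126, 50, 45, 36, 28.
The eighth-highest RPN is 45 (FM-7).

45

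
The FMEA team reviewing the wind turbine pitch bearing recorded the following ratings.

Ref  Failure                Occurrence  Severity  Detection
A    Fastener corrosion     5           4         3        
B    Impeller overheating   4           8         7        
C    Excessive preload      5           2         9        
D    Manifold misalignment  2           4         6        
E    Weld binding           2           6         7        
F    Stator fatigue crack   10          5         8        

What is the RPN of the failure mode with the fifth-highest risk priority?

RPN = Severity × Occurrence × Detection:
  A: 4 × 5 × 3 = 60
  B: 8 × 4 × 7 = 224
  C: 2 × 5 × 9 = 90
  D: 4 × 2 × 6 = 48
  E: 6 × 2 × 7 = 84
  F: 5 × 10 × 8 = 400
Sorted descending: 400, 224, 90, 84, 60, 48.
The fifth-highest RPN is 60 (A).

60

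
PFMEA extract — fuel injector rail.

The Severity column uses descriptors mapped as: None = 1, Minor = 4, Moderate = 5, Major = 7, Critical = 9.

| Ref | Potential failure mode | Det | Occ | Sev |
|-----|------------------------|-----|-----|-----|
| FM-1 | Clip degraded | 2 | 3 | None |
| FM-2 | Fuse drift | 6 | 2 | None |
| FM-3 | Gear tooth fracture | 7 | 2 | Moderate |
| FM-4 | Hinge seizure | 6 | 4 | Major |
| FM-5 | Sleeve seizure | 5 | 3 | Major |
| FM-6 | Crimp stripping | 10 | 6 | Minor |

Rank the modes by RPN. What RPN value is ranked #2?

168

RPN = Severity × Occurrence × Detection:
  FM-1: 1 × 3 × 2 = 6
  FM-2: 1 × 2 × 6 = 12
  FM-3: 5 × 2 × 7 = 70
  FM-4: 7 × 4 × 6 = 168
  FM-5: 7 × 3 × 5 = 105
  FM-6: 4 × 6 × 10 = 240
Sorted descending: 240, 168, 105, 70, 12, 6.
The second-highest RPN is 168 (FM-4).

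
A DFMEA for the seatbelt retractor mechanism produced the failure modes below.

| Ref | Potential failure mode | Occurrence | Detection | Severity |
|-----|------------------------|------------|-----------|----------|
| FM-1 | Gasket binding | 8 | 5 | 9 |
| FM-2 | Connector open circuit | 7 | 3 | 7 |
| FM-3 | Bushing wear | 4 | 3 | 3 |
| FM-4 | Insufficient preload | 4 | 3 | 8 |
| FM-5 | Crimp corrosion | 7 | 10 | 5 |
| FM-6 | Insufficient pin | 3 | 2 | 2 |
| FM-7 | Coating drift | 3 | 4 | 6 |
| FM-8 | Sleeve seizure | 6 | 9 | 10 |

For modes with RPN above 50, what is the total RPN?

1565

RPN = Severity × Occurrence × Detection:
  FM-1: 9 × 8 × 5 = 360
  FM-2: 7 × 7 × 3 = 147
  FM-3: 3 × 4 × 3 = 36
  FM-4: 8 × 4 × 3 = 96
  FM-5: 5 × 7 × 10 = 350
  FM-6: 2 × 3 × 2 = 12
  FM-7: 6 × 3 × 4 = 72
  FM-8: 10 × 6 × 9 = 540
RPN > 50: FM-1 (360), FM-2 (147), FM-4 (96), FM-5 (350), FM-7 (72), FM-8 (540).
Sum: 360 + 147 + 96 + 350 + 72 + 540 = 1565.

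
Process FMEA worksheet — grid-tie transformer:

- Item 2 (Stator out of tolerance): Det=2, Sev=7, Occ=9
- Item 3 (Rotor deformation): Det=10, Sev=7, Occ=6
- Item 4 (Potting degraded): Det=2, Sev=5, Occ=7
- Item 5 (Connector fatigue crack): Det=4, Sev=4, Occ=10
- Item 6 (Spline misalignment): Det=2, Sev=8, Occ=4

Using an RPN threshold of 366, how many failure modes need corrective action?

RPN = Severity × Occurrence × Detection:
  Item 2: 7 × 9 × 2 = 126
  Item 3: 7 × 6 × 10 = 420
  Item 4: 5 × 7 × 2 = 70
  Item 5: 4 × 10 × 4 = 160
  Item 6: 8 × 4 × 2 = 64
Modes with RPN ≥ 366: Item 3 (420) → 1.

1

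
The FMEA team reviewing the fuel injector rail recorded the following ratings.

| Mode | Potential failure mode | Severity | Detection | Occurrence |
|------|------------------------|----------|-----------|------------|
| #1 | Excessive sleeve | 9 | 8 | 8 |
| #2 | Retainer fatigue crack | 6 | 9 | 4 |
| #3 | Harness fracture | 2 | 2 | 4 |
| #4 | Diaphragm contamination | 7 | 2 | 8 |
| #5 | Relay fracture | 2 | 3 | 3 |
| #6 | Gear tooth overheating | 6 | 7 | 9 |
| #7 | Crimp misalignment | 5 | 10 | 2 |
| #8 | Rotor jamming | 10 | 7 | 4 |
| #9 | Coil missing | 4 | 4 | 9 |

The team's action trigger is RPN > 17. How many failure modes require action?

8

RPN = Severity × Occurrence × Detection:
  #1: 9 × 8 × 8 = 576
  #2: 6 × 4 × 9 = 216
  #3: 2 × 4 × 2 = 16
  #4: 7 × 8 × 2 = 112
  #5: 2 × 3 × 3 = 18
  #6: 6 × 9 × 7 = 378
  #7: 5 × 2 × 10 = 100
  #8: 10 × 4 × 7 = 280
  #9: 4 × 9 × 4 = 144
Modes with RPN > 17: #1 (576), #2 (216), #4 (112), #5 (18), #6 (378), #7 (100), #8 (280), #9 (144) → 8.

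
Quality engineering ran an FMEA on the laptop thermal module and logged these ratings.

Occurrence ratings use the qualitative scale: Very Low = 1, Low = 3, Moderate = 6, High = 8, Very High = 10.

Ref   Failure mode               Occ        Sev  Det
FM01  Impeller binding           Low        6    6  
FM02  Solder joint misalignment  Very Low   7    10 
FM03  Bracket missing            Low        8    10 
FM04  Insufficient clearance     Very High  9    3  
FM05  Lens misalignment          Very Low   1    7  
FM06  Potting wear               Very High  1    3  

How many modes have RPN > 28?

RPN = Severity × Occurrence × Detection:
  FM01: 6 × 3 × 6 = 108
  FM02: 7 × 1 × 10 = 70
  FM03: 8 × 3 × 10 = 240
  FM04: 9 × 10 × 3 = 270
  FM05: 1 × 1 × 7 = 7
  FM06: 1 × 10 × 3 = 30
Modes with RPN > 28: FM01 (108), FM02 (70), FM03 (240), FM04 (270), FM06 (30) → 5.

5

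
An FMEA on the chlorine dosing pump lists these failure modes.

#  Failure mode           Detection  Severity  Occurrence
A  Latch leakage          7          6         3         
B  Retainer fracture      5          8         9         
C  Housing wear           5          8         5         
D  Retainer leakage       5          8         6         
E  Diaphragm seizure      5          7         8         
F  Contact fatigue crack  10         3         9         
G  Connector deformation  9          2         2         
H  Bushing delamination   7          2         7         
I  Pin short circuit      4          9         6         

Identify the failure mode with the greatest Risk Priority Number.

RPN = Severity × Occurrence × Detection:
  A: 6 × 3 × 7 = 126
  B: 8 × 9 × 5 = 360
  C: 8 × 5 × 5 = 200
  D: 8 × 6 × 5 = 240
  E: 7 × 8 × 5 = 280
  F: 3 × 9 × 10 = 270
  G: 2 × 2 × 9 = 36
  H: 2 × 7 × 7 = 98
  I: 9 × 6 × 4 = 216
Highest RPN is 360 → B.

B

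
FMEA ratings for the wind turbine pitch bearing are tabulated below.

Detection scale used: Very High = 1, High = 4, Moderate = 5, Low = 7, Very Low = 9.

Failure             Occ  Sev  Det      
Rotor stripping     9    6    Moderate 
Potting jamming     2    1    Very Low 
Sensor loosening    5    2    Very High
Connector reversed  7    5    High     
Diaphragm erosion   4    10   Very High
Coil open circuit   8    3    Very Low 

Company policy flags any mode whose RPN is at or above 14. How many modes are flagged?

RPN = Severity × Occurrence × Detection:
  Rotor stripping: 6 × 9 × 5 = 270
  Potting jamming: 1 × 2 × 9 = 18
  Sensor loosening: 2 × 5 × 1 = 10
  Connector reversed: 5 × 7 × 4 = 140
  Diaphragm erosion: 10 × 4 × 1 = 40
  Coil open circuit: 3 × 8 × 9 = 216
Modes with RPN ≥ 14: Rotor stripping (270), Potting jamming (18), Connector reversed (140), Diaphragm erosion (40), Coil open circuit (216) → 5.

5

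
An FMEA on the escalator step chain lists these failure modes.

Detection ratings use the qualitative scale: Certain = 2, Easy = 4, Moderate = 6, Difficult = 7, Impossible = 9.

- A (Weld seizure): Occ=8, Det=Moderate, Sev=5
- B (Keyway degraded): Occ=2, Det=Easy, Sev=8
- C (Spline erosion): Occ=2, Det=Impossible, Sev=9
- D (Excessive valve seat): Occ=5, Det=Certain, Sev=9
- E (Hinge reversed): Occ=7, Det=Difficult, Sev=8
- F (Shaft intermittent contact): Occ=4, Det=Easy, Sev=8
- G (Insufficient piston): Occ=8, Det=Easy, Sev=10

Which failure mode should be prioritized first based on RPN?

E

RPN = Severity × Occurrence × Detection:
  A: 5 × 8 × 6 = 240
  B: 8 × 2 × 4 = 64
  C: 9 × 2 × 9 = 162
  D: 9 × 5 × 2 = 90
  E: 8 × 7 × 7 = 392
  F: 8 × 4 × 4 = 128
  G: 10 × 8 × 4 = 320
Highest RPN is 392 → E.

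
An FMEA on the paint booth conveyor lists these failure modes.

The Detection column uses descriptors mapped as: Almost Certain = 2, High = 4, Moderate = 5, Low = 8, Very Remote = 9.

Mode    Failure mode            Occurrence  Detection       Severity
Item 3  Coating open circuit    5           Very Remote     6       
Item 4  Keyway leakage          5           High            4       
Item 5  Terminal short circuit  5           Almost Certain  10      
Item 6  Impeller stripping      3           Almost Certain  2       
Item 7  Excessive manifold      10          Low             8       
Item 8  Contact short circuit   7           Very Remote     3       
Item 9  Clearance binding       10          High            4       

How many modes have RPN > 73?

RPN = Severity × Occurrence × Detection:
  Item 3: 6 × 5 × 9 = 270
  Item 4: 4 × 5 × 4 = 80
  Item 5: 10 × 5 × 2 = 100
  Item 6: 2 × 3 × 2 = 12
  Item 7: 8 × 10 × 8 = 640
  Item 8: 3 × 7 × 9 = 189
  Item 9: 4 × 10 × 4 = 160
Modes with RPN > 73: Item 3 (270), Item 4 (80), Item 5 (100), Item 7 (640), Item 8 (189), Item 9 (160) → 6.

6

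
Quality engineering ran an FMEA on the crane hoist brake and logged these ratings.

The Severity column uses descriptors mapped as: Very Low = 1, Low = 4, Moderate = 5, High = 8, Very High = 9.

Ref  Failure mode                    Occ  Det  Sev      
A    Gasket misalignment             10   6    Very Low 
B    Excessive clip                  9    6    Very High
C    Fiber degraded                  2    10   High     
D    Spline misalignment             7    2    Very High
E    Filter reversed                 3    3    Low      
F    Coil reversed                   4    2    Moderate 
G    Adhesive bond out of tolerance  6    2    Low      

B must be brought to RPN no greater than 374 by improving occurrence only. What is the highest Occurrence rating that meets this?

6

B: S=9, O=9, D=6 → current RPN = 486.
Fixed product = 54. Need 54 × O ≤ 374, so O ≤ 374/54 = 6.93.
Maximum integer Occurrence rating = 6 (gives RPN 324; O=7 would give 378 > 374).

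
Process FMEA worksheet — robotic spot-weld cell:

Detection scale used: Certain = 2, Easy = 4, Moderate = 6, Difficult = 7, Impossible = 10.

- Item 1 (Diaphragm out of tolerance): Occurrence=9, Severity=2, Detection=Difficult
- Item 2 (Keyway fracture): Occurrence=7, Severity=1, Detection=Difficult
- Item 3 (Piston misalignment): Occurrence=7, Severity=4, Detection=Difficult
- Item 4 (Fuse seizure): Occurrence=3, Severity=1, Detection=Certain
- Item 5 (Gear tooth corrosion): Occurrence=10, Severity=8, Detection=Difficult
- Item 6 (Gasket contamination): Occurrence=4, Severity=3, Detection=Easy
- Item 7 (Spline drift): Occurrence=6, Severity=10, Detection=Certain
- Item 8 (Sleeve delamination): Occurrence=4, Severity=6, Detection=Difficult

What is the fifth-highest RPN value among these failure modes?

120

RPN = Severity × Occurrence × Detection:
  Item 1: 2 × 9 × 7 = 126
  Item 2: 1 × 7 × 7 = 49
  Item 3: 4 × 7 × 7 = 196
  Item 4: 1 × 3 × 2 = 6
  Item 5: 8 × 10 × 7 = 560
  Item 6: 3 × 4 × 4 = 48
  Item 7: 10 × 6 × 2 = 120
  Item 8: 6 × 4 × 7 = 168
Sorted descending: 560, 196, 168, 126, 120, 49, 48, 6.
The fifth-highest RPN is 120 (Item 7).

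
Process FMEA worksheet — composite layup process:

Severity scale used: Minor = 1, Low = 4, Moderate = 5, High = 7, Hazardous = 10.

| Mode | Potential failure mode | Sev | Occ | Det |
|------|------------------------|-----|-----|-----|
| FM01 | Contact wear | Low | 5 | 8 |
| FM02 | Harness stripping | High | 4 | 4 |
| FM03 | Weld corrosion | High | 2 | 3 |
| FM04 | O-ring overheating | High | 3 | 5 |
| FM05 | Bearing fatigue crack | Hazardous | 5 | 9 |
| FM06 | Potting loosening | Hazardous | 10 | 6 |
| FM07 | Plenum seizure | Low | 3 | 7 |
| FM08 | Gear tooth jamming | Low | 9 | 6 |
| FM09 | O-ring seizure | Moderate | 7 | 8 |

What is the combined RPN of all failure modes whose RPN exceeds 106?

RPN = Severity × Occurrence × Detection:
  FM01: 4 × 5 × 8 = 160
  FM02: 7 × 4 × 4 = 112
  FM03: 7 × 2 × 3 = 42
  FM04: 7 × 3 × 5 = 105
  FM05: 10 × 5 × 9 = 450
  FM06: 10 × 10 × 6 = 600
  FM07: 4 × 3 × 7 = 84
  FM08: 4 × 9 × 6 = 216
  FM09: 5 × 7 × 8 = 280
RPN > 106: FM01 (160), FM02 (112), FM05 (450), FM06 (600), FM08 (216), FM09 (280).
Sum: 160 + 112 + 450 + 600 + 216 + 280 = 1818.

1818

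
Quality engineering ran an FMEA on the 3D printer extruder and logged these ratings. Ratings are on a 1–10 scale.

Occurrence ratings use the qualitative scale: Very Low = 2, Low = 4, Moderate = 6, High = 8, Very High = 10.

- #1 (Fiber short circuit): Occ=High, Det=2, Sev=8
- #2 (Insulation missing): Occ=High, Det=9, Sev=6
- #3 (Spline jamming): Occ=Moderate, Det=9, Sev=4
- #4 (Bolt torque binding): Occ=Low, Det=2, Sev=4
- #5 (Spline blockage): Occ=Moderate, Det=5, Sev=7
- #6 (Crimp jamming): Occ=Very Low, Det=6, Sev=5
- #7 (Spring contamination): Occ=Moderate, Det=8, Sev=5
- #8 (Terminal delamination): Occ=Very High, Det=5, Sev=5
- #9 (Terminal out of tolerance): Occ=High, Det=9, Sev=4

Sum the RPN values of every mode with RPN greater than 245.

970

RPN = Severity × Occurrence × Detection:
  #1: 8 × 8 × 2 = 128
  #2: 6 × 8 × 9 = 432
  #3: 4 × 6 × 9 = 216
  #4: 4 × 4 × 2 = 32
  #5: 7 × 6 × 5 = 210
  #6: 5 × 2 × 6 = 60
  #7: 5 × 6 × 8 = 240
  #8: 5 × 10 × 5 = 250
  #9: 4 × 8 × 9 = 288
RPN > 245: #2 (432), #8 (250), #9 (288).
Sum: 432 + 250 + 288 = 970.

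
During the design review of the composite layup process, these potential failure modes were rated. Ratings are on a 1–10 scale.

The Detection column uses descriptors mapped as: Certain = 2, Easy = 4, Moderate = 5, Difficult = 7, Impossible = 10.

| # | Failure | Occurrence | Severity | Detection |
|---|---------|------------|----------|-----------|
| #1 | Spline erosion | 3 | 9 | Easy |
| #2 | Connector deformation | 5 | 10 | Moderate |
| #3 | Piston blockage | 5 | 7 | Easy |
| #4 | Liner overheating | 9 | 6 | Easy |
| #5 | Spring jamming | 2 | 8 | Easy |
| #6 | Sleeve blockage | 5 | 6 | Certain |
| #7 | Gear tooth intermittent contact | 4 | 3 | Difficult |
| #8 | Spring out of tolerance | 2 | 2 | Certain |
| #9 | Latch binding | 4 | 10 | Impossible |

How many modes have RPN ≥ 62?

RPN = Severity × Occurrence × Detection:
  #1: 9 × 3 × 4 = 108
  #2: 10 × 5 × 5 = 250
  #3: 7 × 5 × 4 = 140
  #4: 6 × 9 × 4 = 216
  #5: 8 × 2 × 4 = 64
  #6: 6 × 5 × 2 = 60
  #7: 3 × 4 × 7 = 84
  #8: 2 × 2 × 2 = 8
  #9: 10 × 4 × 10 = 400
Modes with RPN ≥ 62: #1 (108), #2 (250), #3 (140), #4 (216), #5 (64), #7 (84), #9 (400) → 7.

7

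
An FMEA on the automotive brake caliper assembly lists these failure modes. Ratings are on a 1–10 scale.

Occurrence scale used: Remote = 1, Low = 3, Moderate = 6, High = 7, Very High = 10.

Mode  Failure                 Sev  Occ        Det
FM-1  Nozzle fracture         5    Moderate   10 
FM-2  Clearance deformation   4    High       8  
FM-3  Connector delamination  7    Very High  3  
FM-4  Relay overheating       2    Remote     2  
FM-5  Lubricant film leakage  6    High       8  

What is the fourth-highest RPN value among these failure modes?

210

RPN = Severity × Occurrence × Detection:
  FM-1: 5 × 6 × 10 = 300
  FM-2: 4 × 7 × 8 = 224
  FM-3: 7 × 10 × 3 = 210
  FM-4: 2 × 1 × 2 = 4
  FM-5: 6 × 7 × 8 = 336
Sorted descending: 336, 300, 224, 210, 4.
The fourth-highest RPN is 210 (FM-3).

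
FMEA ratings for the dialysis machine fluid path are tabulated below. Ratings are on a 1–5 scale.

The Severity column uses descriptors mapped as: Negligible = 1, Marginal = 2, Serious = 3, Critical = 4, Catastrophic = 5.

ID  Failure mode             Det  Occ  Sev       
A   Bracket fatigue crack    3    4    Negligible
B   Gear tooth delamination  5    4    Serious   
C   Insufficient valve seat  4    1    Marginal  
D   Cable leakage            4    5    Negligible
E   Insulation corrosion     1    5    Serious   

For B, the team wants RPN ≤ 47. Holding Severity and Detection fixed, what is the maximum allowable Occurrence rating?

B: S=3, O=4, D=5 → current RPN = 60.
Fixed product = 15. Need 15 × O ≤ 47, so O ≤ 47/15 = 3.13.
Maximum integer Occurrence rating = 3 (gives RPN 45; O=4 would give 60 > 47).

3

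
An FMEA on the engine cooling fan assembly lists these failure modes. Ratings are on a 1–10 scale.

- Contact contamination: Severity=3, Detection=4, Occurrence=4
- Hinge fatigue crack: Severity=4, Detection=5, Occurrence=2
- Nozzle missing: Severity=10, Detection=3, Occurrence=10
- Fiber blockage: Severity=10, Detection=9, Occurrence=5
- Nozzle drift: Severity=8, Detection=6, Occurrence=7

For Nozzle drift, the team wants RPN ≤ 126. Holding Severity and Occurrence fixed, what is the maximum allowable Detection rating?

2

Nozzle drift: S=8, O=7, D=6 → current RPN = 336.
Fixed product = 56. Need 56 × D ≤ 126, so D ≤ 126/56 = 2.25.
Maximum integer Detection rating = 2 (gives RPN 112; D=3 would give 168 > 126).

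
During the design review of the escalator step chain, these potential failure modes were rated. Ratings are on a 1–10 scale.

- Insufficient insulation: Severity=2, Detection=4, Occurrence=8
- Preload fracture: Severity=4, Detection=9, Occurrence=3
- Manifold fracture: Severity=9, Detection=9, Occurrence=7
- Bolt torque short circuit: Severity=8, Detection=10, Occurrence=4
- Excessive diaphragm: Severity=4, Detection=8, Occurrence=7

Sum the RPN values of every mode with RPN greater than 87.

RPN = Severity × Occurrence × Detection:
  Insufficient insulation: 2 × 8 × 4 = 64
  Preload fracture: 4 × 3 × 9 = 108
  Manifold fracture: 9 × 7 × 9 = 567
  Bolt torque short circuit: 8 × 4 × 10 = 320
  Excessive diaphragm: 4 × 7 × 8 = 224
RPN > 87: Preload fracture (108), Manifold fracture (567), Bolt torque short circuit (320), Excessive diaphragm (224).
Sum: 108 + 567 + 320 + 224 = 1219.

1219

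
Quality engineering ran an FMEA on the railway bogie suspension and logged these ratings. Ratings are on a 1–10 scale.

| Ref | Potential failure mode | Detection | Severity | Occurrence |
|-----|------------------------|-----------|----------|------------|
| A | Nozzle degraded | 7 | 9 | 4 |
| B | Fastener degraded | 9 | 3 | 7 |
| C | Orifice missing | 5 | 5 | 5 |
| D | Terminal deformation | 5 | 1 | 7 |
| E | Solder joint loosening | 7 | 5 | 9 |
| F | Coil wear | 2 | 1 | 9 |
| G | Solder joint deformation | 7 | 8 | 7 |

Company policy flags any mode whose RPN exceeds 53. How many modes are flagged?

5

RPN = Severity × Occurrence × Detection:
  A: 9 × 4 × 7 = 252
  B: 3 × 7 × 9 = 189
  C: 5 × 5 × 5 = 125
  D: 1 × 7 × 5 = 35
  E: 5 × 9 × 7 = 315
  F: 1 × 9 × 2 = 18
  G: 8 × 7 × 7 = 392
Modes with RPN > 53: A (252), B (189), C (125), E (315), G (392) → 5.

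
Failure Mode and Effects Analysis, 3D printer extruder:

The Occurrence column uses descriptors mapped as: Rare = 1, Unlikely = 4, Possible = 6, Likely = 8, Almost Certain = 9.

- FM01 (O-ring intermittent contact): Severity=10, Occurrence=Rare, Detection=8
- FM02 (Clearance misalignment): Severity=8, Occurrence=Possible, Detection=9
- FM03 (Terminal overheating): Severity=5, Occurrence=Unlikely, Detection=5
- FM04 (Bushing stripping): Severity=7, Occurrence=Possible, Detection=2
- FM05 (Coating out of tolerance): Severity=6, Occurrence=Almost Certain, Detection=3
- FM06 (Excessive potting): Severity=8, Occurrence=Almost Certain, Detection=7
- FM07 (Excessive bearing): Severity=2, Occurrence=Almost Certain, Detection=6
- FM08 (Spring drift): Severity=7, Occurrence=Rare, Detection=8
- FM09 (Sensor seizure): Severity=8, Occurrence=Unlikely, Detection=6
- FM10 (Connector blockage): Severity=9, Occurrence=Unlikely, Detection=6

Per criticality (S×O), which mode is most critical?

FM06

Criticality = Severity × Occurrence:
  FM01: 10 × 1 = 10
  FM02: 8 × 6 = 48
  FM03: 5 × 4 = 20
  FM04: 7 × 6 = 42
  FM05: 6 × 9 = 54
  FM06: 8 × 9 = 72
  FM07: 2 × 9 = 18
  FM08: 7 × 1 = 7
  FM09: 8 × 4 = 32
  FM10: 9 × 4 = 36
Highest criticality is 72 → FM06.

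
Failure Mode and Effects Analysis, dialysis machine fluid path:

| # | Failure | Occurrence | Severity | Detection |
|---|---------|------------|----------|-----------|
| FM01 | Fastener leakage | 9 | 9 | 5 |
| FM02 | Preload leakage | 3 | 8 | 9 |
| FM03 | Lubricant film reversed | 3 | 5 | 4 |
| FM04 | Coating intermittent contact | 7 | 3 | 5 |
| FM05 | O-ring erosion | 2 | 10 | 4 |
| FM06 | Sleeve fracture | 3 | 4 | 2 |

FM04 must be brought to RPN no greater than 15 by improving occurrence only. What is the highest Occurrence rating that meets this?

FM04: S=3, O=7, D=5 → current RPN = 105.
Fixed product = 15. Need 15 × O ≤ 15, so O ≤ 15/15 = 1.00.
Maximum integer Occurrence rating = 1 (gives RPN 15; O=2 would give 30 > 15).

1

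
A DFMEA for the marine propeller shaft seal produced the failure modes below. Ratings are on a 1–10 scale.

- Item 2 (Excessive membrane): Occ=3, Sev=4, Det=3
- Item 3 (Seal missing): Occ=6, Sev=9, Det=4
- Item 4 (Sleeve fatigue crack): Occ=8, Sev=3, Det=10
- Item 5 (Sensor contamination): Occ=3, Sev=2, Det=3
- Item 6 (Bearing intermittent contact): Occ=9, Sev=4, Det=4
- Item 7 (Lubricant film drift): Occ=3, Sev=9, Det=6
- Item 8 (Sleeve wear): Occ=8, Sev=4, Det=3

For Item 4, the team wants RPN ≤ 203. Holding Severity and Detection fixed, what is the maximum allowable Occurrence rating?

Item 4: S=3, O=8, D=10 → current RPN = 240.
Fixed product = 30. Need 30 × O ≤ 203, so O ≤ 203/30 = 6.77.
Maximum integer Occurrence rating = 6 (gives RPN 180; O=7 would give 210 > 203).

6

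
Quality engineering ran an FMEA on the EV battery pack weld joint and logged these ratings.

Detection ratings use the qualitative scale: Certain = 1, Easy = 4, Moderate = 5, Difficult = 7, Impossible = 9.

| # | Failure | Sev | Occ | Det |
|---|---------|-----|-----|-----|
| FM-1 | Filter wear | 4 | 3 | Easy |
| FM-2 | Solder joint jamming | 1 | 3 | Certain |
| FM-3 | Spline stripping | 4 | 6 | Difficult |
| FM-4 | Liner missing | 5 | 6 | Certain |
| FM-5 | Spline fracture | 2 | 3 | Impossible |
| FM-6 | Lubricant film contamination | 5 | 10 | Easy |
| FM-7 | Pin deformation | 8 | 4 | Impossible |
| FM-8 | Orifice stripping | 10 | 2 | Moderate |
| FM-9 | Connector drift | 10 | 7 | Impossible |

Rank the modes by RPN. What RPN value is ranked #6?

RPN = Severity × Occurrence × Detection:
  FM-1: 4 × 3 × 4 = 48
  FM-2: 1 × 3 × 1 = 3
  FM-3: 4 × 6 × 7 = 168
  FM-4: 5 × 6 × 1 = 30
  FM-5: 2 × 3 × 9 = 54
  FM-6: 5 × 10 × 4 = 200
  FM-7: 8 × 4 × 9 = 288
  FM-8: 10 × 2 × 5 = 100
  FM-9: 10 × 7 × 9 = 630
Sorted descending: 630, 288, 200, 168, 100, 54, 48, 30, 3.
The sixth-highest RPN is 54 (FM-5).

54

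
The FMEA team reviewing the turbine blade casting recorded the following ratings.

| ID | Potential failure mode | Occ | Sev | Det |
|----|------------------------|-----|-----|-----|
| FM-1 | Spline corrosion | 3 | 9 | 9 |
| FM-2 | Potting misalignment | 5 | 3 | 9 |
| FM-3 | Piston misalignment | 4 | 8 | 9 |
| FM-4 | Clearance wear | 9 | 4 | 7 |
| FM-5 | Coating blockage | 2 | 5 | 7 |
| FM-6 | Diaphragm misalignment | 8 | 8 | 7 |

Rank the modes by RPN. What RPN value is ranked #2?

RPN = Severity × Occurrence × Detection:
  FM-1: 9 × 3 × 9 = 243
  FM-2: 3 × 5 × 9 = 135
  FM-3: 8 × 4 × 9 = 288
  FM-4: 4 × 9 × 7 = 252
  FM-5: 5 × 2 × 7 = 70
  FM-6: 8 × 8 × 7 = 448
Sorted descending: 448, 288, 252, 243, 135, 70.
The second-highest RPN is 288 (FM-3).

288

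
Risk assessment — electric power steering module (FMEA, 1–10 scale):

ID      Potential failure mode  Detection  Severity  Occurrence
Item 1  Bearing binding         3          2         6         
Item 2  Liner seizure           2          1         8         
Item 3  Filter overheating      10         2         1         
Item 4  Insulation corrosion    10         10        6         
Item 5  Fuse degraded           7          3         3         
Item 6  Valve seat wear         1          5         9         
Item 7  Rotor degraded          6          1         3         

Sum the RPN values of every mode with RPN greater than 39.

708

RPN = Severity × Occurrence × Detection:
  Item 1: 2 × 6 × 3 = 36
  Item 2: 1 × 8 × 2 = 16
  Item 3: 2 × 1 × 10 = 20
  Item 4: 10 × 6 × 10 = 600
  Item 5: 3 × 3 × 7 = 63
  Item 6: 5 × 9 × 1 = 45
  Item 7: 1 × 3 × 6 = 18
RPN > 39: Item 4 (600), Item 5 (63), Item 6 (45).
Sum: 600 + 63 + 45 = 708.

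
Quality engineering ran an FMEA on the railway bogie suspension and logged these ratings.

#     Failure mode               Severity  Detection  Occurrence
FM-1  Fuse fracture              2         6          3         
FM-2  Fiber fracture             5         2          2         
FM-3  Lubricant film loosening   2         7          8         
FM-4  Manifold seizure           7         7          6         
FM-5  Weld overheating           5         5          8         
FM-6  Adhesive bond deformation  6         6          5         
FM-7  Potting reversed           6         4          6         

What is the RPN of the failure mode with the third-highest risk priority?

RPN = Severity × Occurrence × Detection:
  FM-1: 2 × 3 × 6 = 36
  FM-2: 5 × 2 × 2 = 20
  FM-3: 2 × 8 × 7 = 112
  FM-4: 7 × 6 × 7 = 294
  FM-5: 5 × 8 × 5 = 200
  FM-6: 6 × 5 × 6 = 180
  FM-7: 6 × 6 × 4 = 144
Sorted descending: 294, 200, 180, 144, 112, 36, 20.
The third-highest RPN is 180 (FM-6).

180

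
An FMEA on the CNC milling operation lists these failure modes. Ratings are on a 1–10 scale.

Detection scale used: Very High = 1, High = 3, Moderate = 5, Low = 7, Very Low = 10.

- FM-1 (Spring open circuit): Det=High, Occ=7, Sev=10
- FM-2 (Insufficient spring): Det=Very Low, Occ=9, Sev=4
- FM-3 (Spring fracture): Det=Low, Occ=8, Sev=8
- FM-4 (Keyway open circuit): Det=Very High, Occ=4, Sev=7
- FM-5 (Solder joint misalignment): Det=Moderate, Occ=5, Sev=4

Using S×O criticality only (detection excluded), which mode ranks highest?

Criticality = Severity × Occurrence:
  FM-1: 10 × 7 = 70
  FM-2: 4 × 9 = 36
  FM-3: 8 × 8 = 64
  FM-4: 7 × 4 = 28
  FM-5: 4 × 5 = 20
Highest criticality is 70 → FM-1.

FM-1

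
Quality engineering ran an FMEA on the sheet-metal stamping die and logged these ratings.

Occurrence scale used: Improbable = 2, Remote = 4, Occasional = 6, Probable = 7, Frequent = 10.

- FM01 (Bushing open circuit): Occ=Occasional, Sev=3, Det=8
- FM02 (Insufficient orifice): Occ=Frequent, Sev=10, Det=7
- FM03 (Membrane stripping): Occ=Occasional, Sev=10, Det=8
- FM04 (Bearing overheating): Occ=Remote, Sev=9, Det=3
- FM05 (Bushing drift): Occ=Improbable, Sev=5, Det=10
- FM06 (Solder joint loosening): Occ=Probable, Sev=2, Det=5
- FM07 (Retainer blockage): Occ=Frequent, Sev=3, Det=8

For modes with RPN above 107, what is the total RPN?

1672

RPN = Severity × Occurrence × Detection:
  FM01: 3 × 6 × 8 = 144
  FM02: 10 × 10 × 7 = 700
  FM03: 10 × 6 × 8 = 480
  FM04: 9 × 4 × 3 = 108
  FM05: 5 × 2 × 10 = 100
  FM06: 2 × 7 × 5 = 70
  FM07: 3 × 10 × 8 = 240
RPN > 107: FM01 (144), FM02 (700), FM03 (480), FM04 (108), FM07 (240).
Sum: 144 + 700 + 480 + 108 + 240 = 1672.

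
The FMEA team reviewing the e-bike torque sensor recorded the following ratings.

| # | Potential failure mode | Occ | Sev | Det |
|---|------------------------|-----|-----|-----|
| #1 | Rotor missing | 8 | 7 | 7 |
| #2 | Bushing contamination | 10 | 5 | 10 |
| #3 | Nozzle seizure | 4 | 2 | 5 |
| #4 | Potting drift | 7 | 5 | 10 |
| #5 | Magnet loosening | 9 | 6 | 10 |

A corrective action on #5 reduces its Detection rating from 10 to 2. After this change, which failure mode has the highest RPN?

#2

RPN = Severity × Occurrence × Detection:
  #1: 7 × 8 × 7 = 392
  #2: 5 × 10 × 10 = 500
  #3: 2 × 4 × 5 = 40
  #4: 5 × 7 × 10 = 350
  #5: 6 × 9 × 10 = 540
After action: #5 → 6 × 9 × 2 = 108.
Revised RPNs: #2=500, #1=392, #4=350, #5=108, #3=40.
Highest is now #2 (500).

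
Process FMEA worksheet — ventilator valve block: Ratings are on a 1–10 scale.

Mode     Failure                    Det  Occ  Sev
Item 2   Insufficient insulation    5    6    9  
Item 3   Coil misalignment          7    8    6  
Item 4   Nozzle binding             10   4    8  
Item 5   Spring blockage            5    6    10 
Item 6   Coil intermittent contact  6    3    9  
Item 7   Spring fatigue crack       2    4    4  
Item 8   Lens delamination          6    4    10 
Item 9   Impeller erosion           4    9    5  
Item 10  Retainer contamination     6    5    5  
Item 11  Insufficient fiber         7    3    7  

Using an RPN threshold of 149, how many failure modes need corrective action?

8

RPN = Severity × Occurrence × Detection:
  Item 2: 9 × 6 × 5 = 270
  Item 3: 6 × 8 × 7 = 336
  Item 4: 8 × 4 × 10 = 320
  Item 5: 10 × 6 × 5 = 300
  Item 6: 9 × 3 × 6 = 162
  Item 7: 4 × 4 × 2 = 32
  Item 8: 10 × 4 × 6 = 240
  Item 9: 5 × 9 × 4 = 180
  Item 10: 5 × 5 × 6 = 150
  Item 11: 7 × 3 × 7 = 147
Modes with RPN ≥ 149: Item 2 (270), Item 3 (336), Item 4 (320), Item 5 (300), Item 6 (162), Item 8 (240), Item 9 (180), Item 10 (150) → 8.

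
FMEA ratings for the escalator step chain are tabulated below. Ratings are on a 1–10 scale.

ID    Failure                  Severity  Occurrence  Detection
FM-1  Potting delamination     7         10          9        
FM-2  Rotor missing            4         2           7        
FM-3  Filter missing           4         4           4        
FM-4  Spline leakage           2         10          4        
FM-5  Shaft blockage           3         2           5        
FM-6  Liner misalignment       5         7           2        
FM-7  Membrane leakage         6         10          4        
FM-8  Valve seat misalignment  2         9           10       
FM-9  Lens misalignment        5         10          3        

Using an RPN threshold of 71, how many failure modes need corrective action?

5

RPN = Severity × Occurrence × Detection:
  FM-1: 7 × 10 × 9 = 630
  FM-2: 4 × 2 × 7 = 56
  FM-3: 4 × 4 × 4 = 64
  FM-4: 2 × 10 × 4 = 80
  FM-5: 3 × 2 × 5 = 30
  FM-6: 5 × 7 × 2 = 70
  FM-7: 6 × 10 × 4 = 240
  FM-8: 2 × 9 × 10 = 180
  FM-9: 5 × 10 × 3 = 150
Modes with RPN ≥ 71: FM-1 (630), FM-4 (80), FM-7 (240), FM-8 (180), FM-9 (150) → 5.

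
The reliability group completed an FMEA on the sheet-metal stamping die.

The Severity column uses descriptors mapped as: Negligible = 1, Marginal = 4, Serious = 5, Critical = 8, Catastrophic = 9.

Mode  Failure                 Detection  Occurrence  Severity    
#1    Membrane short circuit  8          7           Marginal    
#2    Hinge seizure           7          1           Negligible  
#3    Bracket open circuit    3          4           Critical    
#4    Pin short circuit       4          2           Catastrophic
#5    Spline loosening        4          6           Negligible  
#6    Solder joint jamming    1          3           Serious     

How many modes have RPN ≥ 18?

4

RPN = Severity × Occurrence × Detection:
  #1: 4 × 7 × 8 = 224
  #2: 1 × 1 × 7 = 7
  #3: 8 × 4 × 3 = 96
  #4: 9 × 2 × 4 = 72
  #5: 1 × 6 × 4 = 24
  #6: 5 × 3 × 1 = 15
Modes with RPN ≥ 18: #1 (224), #3 (96), #4 (72), #5 (24) → 4.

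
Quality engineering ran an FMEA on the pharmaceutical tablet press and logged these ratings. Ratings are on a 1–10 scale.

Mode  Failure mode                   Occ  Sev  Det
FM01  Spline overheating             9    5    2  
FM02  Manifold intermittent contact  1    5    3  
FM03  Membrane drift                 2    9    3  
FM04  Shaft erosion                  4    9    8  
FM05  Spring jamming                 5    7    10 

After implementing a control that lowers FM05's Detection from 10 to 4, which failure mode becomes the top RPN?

FM04

RPN = Severity × Occurrence × Detection:
  FM01: 5 × 9 × 2 = 90
  FM02: 5 × 1 × 3 = 15
  FM03: 9 × 2 × 3 = 54
  FM04: 9 × 4 × 8 = 288
  FM05: 7 × 5 × 10 = 350
After action: FM05 → 7 × 5 × 4 = 140.
Revised RPNs: FM04=288, FM05=140, FM01=90, FM03=54, FM02=15.
Highest is now FM04 (288).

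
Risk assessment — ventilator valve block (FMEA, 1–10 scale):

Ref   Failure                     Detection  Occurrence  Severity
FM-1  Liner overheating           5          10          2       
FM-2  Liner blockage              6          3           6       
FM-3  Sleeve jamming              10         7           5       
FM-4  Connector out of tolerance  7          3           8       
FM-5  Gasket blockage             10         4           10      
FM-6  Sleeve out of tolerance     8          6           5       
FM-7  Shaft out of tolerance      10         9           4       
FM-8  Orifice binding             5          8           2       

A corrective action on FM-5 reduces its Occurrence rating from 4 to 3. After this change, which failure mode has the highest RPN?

RPN = Severity × Occurrence × Detection:
  FM-1: 2 × 10 × 5 = 100
  FM-2: 6 × 3 × 6 = 108
  FM-3: 5 × 7 × 10 = 350
  FM-4: 8 × 3 × 7 = 168
  FM-5: 10 × 4 × 10 = 400
  FM-6: 5 × 6 × 8 = 240
  FM-7: 4 × 9 × 10 = 360
  FM-8: 2 × 8 × 5 = 80
After action: FM-5 → 10 × 3 × 10 = 300.
Revised RPNs: FM-7=360, FM-3=350, FM-5=300, FM-6=240, FM-4=168, FM-2=108, FM-1=100, FM-8=80.
Highest is now FM-7 (360).

FM-7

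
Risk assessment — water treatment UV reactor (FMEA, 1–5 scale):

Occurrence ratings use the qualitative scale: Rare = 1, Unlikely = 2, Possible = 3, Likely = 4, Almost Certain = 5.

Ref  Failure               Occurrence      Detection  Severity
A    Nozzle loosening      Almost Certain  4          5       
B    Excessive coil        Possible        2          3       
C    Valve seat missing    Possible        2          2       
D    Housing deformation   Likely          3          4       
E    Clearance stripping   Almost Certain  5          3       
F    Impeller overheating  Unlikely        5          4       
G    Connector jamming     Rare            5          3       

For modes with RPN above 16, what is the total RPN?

281

RPN = Severity × Occurrence × Detection:
  A: 5 × 5 × 4 = 100
  B: 3 × 3 × 2 = 18
  C: 2 × 3 × 2 = 12
  D: 4 × 4 × 3 = 48
  E: 3 × 5 × 5 = 75
  F: 4 × 2 × 5 = 40
  G: 3 × 1 × 5 = 15
RPN > 16: A (100), B (18), D (48), E (75), F (40).
Sum: 100 + 18 + 48 + 75 + 40 = 281.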